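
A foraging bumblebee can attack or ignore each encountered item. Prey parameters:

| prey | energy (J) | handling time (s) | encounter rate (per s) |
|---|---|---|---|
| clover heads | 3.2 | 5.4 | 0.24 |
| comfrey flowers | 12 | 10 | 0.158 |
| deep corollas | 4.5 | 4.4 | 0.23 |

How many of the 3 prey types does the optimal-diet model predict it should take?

2

Profitabilities (E/h, J/s): comfrey flowers 1.2, deep corollas 1.02, clover heads 0.593. Add prey in this order while the next type's profitability exceeds the intake rate on those already taken.
Rate on top 1: 0.7349. deep corollas: 1.02 > 0.7349 → include.
Rate on top 2: 0.816. clover heads: 0.593 < 0.816 → exclude; stop.
Optimal diet: comfrey flowers, deep corollas — 2 of 3 types.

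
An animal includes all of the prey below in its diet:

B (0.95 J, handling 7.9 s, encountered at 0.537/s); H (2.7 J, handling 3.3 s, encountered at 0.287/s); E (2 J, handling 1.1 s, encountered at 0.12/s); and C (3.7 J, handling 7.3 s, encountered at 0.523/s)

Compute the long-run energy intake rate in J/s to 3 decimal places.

0.341 J/s

R = Σλ_iE_i / (1 + Σλ_ih_i)
Numerator: 0.537×0.95 + 0.287×2.7 + 0.12×2 + 0.523×3.7 = 3.46
Denominator: 1 + 0.537×7.9 + 0.287×3.3 + 0.12×1.1 + 0.523×7.3 = 10.14
R = 3.46/10.14 = 0.3413 J/s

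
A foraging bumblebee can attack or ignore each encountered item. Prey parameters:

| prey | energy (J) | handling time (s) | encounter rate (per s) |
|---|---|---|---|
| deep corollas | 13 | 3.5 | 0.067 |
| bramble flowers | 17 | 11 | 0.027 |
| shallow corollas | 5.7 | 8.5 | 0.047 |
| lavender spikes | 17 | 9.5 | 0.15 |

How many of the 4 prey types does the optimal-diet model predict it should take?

3

Rank by E/h (J/s): deep corollas 3.71, lavender spikes 1.79, bramble flowers 1.55, shallow corollas 0.671. Include each in turn until the next type's E/h falls below the running intake rate.
Rate on top 1: 0.7055. lavender spikes: 1.79 > 0.7055 → include.
Rate on top 2: 1.286. bramble flowers: 1.55 > 1.286 → include.
Rate on top 3: 1.312. shallow corollas: 0.671 < 1.312 → exclude; stop.
Optimal diet: deep corollas, lavender spikes, bramble flowers — 3 of 4 types.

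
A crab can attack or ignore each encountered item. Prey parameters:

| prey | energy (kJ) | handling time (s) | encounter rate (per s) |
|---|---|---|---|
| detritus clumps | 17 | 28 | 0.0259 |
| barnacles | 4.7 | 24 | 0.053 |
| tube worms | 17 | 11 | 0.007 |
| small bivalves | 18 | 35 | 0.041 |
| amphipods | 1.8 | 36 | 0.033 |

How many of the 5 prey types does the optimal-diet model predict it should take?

E/h in descending order: tube worms 1.55, detritus clumps 0.607, small bivalves 0.514, barnacles 0.196, amphipods 0.05 kJ/s. The optimal diet is the largest prefix of this list for which every included type satisfies E_i/h_i > R on the types above it.
Rate on top 1: 0.1105. detritus clumps: 0.607 > 0.1105 → include.
Rate on top 2: 0.3103. small bivalves: 0.514 > 0.3103 → include.
Rate on top 3: 0.4007. barnacles: 0.196 < 0.4007 → exclude; stop.
Optimal diet: tube worms, detritus clumps, small bivalves — 3 of 5 types.

3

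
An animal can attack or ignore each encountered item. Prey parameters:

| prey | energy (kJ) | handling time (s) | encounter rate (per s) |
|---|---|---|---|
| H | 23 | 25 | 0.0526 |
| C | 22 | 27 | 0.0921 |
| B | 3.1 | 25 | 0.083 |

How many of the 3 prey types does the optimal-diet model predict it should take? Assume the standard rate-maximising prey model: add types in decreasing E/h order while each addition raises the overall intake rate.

Rank by E/h (kJ/s): H 0.92, C 0.815, B 0.124. Include each in turn until the next type's E/h falls below the running intake rate.
Rate on top 1: 0.5226. C: 0.815 > 0.5226 → include.
Rate on top 2: 0.6739. B: 0.124 < 0.6739 → exclude; stop.
Optimal diet: H, C — 2 of 3 types.

2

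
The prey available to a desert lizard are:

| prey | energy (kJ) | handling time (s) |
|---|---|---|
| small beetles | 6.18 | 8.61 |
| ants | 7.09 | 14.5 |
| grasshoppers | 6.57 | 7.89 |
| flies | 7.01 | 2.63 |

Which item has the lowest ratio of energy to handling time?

Profitability E/h (kJ/s): small beetles = 6.18/8.61 = 0.718, ants = 7.09/14.5 = 0.489, grasshoppers = 6.57/7.89 = 0.833, flies = 7.01/2.63 = 2.67.
Ranked: flies > grasshoppers > small beetles > ants.

ants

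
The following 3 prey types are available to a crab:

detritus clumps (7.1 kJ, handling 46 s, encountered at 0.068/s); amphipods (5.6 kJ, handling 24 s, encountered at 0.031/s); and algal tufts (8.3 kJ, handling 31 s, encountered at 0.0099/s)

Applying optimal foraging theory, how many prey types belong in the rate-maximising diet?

Profitabilities (E/h, kJ/s): algal tufts 0.268, amphipods 0.233, detritus clumps 0.154. Add prey in this order while the next type's profitability exceeds the intake rate on those already taken.
Rate on top 1: 0.06287. amphipods: 0.233 > 0.06287 → include.
Rate on top 2: 0.1247. detritus clumps: 0.154 > 0.1247 → include.
Optimal diet: algal tufts, amphipods, detritus clumps — 3 of 3 types.

3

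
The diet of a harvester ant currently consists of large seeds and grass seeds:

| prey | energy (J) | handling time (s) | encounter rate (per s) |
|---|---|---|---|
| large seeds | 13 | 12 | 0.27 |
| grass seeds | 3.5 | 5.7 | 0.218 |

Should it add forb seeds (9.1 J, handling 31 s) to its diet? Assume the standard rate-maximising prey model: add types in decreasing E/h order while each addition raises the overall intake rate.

No

On large seeds and grass seeds alone, R = ΣλE/(1+Σλh) = 4.273/5.483 = 0.7794 J/s.
Profitability of forb seeds: 9.1/31 = 0.2935 J/s.
0.2935 < 0.7794, so adding forb seeds would lower the average — exclude it.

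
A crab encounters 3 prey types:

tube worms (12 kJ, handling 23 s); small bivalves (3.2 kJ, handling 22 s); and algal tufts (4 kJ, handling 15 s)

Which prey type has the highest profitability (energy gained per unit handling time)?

Profitability E/h (kJ/s): tube worms = 12/23 = 0.522, small bivalves = 3.2/22 = 0.145, algal tufts = 4/15 = 0.267.
Ranked: tube worms > algal tufts > small bivalves.

tube worms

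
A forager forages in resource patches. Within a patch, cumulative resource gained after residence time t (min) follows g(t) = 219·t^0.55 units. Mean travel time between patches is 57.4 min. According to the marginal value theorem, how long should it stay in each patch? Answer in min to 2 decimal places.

Maximise g(t)/(T+t): set derivative to zero → g'(t)(T+t) = g(t).
g'(t) = 0.55·219·t^-0.45. Setting 0.55·219·t^-0.45 = 219·t^0.55/(57.4+t) gives 0.55(57.4+t) = t, so 0.45·t = 0.55×57.4.
t* = 0.55×57.4/0.45 = 70.16 min.

70.16 min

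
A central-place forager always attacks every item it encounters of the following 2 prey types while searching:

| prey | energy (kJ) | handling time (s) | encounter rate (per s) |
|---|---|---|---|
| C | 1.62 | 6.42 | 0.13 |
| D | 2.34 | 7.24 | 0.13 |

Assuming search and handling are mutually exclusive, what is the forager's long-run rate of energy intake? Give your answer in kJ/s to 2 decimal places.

0.19 kJ/s

Energy encountered per unit search time: 0.13×1.62 + 0.13×2.34 = 0.5148 kJ/s.
Handling time per unit search time: 0.13×6.42 + 0.13×7.24 = 1.776.
Rate = 0.5148/(1 + 1.776) = 0.1855 kJ/s.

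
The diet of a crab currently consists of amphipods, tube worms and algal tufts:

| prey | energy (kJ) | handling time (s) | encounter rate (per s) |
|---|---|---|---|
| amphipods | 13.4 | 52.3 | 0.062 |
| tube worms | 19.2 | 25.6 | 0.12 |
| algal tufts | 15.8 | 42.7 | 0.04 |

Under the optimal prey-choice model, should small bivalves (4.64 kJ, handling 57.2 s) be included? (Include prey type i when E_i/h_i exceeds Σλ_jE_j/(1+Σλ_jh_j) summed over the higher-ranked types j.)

Intake rate on the current diet: R = (0.062×13.4 + 0.12×19.2 + 0.04×15.8) / (1 + 0.062×52.3 + 0.12×25.6 + 0.04×42.7) = 3.767/9.023 = 0.4175 kJ/s.
Profitability of small bivalves: 4.64/57.2 = 0.08112 kJ/s.
Since 0.08112 < R, time spent handling small bivalves is better spent searching.

No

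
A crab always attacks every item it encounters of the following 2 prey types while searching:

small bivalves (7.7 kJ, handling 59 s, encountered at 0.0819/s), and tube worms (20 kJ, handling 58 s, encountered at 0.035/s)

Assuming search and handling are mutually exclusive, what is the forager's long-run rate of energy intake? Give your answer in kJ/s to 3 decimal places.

R = (0.0819×7.7 + 0.035×20) / (1 + 0.0819×59 + 0.035×58) = 1.331/7.862 = 0.1692 kJ/s.

0.169 kJ/s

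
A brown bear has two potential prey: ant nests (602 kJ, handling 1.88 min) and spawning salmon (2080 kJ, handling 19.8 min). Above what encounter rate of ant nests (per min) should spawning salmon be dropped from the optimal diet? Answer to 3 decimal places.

The zero-one rule: include spawning salmon iff E₂/h₂ > λE₁/(1+λh₁). Equality gives the switch point.
λE₁h₂ = E₂ + λE₂h₁ ⇒ λ = E₂/(E₁h₂ − E₂h₁) = 2080/(1.192e+04 − 3910) = 0.2597 per min.

0.260 per min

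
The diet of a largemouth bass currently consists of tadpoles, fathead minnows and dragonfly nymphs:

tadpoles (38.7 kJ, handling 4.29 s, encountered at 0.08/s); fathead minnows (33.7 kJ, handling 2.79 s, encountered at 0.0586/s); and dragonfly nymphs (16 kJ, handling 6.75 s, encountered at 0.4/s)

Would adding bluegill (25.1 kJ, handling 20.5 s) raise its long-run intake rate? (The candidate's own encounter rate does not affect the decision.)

No

Intake rate on the current diet: R = (0.08×38.7 + 0.0586×33.7 + 0.4×16) / (1 + 0.08×4.29 + 0.0586×2.79 + 0.4×6.75) = 11.47/4.207 = 2.727 kJ/s.
bluegill: E/h = 25.1/20.5 = 1.224 kJ/s.
Since 1.224 < R, time spent handling bluegill is better spent searching.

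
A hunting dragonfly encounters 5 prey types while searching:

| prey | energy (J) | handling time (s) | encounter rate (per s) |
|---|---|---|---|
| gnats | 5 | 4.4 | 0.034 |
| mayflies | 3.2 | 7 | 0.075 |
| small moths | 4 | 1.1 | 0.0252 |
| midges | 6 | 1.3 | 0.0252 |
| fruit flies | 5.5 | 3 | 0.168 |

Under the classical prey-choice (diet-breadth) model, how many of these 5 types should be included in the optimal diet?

Rank by E/h (J/s): midges 4.62, small moths 3.64, fruit flies 1.83, gnats 1.14, mayflies 0.457. Include each in turn until the next type's E/h falls below the running intake rate.
Rate on top 1: 0.1464. small moths: 3.64 > 0.1464 → include.
Rate on top 2: 0.2376. fruit flies: 1.83 > 0.2376 → include.
Rate on top 3: 0.7517. gnats: 1.14 > 0.7517 → include.
Rate on top 4: 0.7853. mayflies: 0.457 < 0.7853 → exclude; stop.
Optimal diet: midges, small moths, fruit flies, gnats — 4 of 5 types.

4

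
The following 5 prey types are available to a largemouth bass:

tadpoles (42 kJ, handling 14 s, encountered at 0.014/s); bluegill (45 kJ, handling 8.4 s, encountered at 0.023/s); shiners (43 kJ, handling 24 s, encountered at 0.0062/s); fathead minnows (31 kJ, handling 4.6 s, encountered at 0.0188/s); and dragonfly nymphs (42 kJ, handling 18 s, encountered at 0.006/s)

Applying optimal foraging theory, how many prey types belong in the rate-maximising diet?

E/h in descending order: fathead minnows 6.74, bluegill 5.36, tadpoles 3, dragonfly nymphs 2.33, shiners 1.79 kJ/s. The optimal diet is the largest prefix of this list for which every included type satisfies E_i/h_i > R on the types above it.
Rate on top 1: 0.5364. bluegill: 5.36 > 0.5364 → include.
Rate on top 2: 1.264. tadpoles: 3 > 1.264 → include.
Rate on top 3: 1.495. dragonfly nymphs: 2.33 > 1.495 → include.
Rate on top 4: 1.552. shiners: 1.79 > 1.552 → include.
Optimal diet: fathead minnows, bluegill, tadpoles, dragonfly nymphs, shiners — 5 of 5 types.

5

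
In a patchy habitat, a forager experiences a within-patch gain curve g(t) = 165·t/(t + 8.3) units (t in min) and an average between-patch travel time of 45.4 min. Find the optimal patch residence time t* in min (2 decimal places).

Maximise g(t)/(T+t): set derivative to zero → g'(t)(T+t) = g(t).
g'(t) = 165·8.3/(t + 8.3)². Setting 165·8.3/(t+8.3)² = 165t/[(t+8.3)(45.4+t)] gives 8.3(45.4+t) = t(t+8.3), so t² = 8.3×45.4 = 376.8.
t* = √376.8 = 19.41 min.

19.41 min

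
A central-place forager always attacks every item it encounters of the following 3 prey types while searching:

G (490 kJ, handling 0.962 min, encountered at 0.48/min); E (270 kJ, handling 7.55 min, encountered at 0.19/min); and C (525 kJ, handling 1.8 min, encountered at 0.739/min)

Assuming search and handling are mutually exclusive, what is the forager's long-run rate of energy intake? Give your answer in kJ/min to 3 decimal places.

159.584 kJ/min

R = Σλ_iE_i / (1 + Σλ_ih_i)
Numerator: 0.48×490 + 0.19×270 + 0.739×525 = 674.5
Denominator: 1 + 0.48×0.962 + 0.19×7.55 + 0.739×1.8 = 4.226
R = 674.5/4.226 = 159.6 kJ/min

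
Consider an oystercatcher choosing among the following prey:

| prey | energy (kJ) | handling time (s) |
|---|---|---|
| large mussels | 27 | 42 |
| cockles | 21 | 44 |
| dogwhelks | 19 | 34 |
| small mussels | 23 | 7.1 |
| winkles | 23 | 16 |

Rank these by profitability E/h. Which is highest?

small mussels

In descending order of E/h:
small mussels: 23/7.1 = 3.24 kJ/s
winkles: 23/16 = 1.44 kJ/s
large mussels: 27/42 = 0.643 kJ/s
dogwhelks: 19/34 = 0.559 kJ/s
cockles: 21/44 = 0.477 kJ/s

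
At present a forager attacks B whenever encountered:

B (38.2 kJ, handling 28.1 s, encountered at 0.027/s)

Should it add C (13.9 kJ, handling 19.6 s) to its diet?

Yes

Current rate: (0.027×38.2)/(1 + 0.027×28.1) = 0.5865 kJ/s.
Profitability of C: 13.9/19.6 = 0.7092 kJ/s.
Since 0.7092 > R, including C increases the long-run rate.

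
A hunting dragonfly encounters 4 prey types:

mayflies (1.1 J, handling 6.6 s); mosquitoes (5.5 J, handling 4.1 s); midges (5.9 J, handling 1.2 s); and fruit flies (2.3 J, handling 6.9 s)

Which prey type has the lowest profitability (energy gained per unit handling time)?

mayflies

In descending order of E/h:
midges: 5.9/1.2 = 4.92 J/s
mosquitoes: 5.5/4.1 = 1.34 J/s
fruit flies: 2.3/6.9 = 0.333 J/s
mayflies: 1.1/6.6 = 0.167 J/s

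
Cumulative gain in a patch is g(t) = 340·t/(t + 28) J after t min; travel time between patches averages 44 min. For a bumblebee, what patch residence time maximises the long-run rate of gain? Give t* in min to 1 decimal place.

35.1 min

Maximise g(t)/(T+t): set derivative to zero → g'(t)(T+t) = g(t).
g'(t) = 340·28/(t + 28)². Setting 340·28/(t+28)² = 340t/[(t+28)(44+t)] gives 28(44+t) = t(t+28), so t² = 28×44 = 1232.
t* = √1232 = 35.1 min.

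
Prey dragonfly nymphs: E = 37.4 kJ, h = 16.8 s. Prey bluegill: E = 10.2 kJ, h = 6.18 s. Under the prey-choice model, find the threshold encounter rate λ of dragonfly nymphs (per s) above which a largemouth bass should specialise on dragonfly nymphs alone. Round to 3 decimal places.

At the threshold, the rate on dragonfly nymphs alone equals the profitability of bluegill: λ·37.4/(1 + λ·16.8) = 10.2/6.18 = 1.65.
Rearranging, λ(37.4 − 1.65×16.8) = 1.65, so λ = 1.65/9.672 = 0.1706 per s.

0.171 per s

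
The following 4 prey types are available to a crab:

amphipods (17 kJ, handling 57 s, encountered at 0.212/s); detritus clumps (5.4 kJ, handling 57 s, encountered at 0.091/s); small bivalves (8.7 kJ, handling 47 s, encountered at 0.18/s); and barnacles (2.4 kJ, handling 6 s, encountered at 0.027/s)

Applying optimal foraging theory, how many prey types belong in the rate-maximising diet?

Rank by E/h (kJ/s): barnacles 0.4, amphipods 0.298, small bivalves 0.185, detritus clumps 0.0947. Include each in turn until the next type's E/h falls below the running intake rate.
Rate on top 1: 0.05577. amphipods: 0.298 > 0.05577 → include.
Rate on top 2: 0.277. small bivalves: 0.185 < 0.277 → exclude; stop.
Optimal diet: barnacles, amphipods — 2 of 4 types.

2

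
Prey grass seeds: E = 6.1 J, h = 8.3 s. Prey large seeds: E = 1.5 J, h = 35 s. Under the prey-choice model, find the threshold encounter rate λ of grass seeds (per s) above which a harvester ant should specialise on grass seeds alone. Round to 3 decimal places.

0.007 per s

The zero-one rule: include large seeds iff E₂/h₂ > λE₁/(1+λh₁). Equality gives the switch point.
λE₁h₂ = E₂ + λE₂h₁ ⇒ λ = E₂/(E₁h₂ − E₂h₁) = 1.5/(213.5 − 12.45) = 0.007461 per s.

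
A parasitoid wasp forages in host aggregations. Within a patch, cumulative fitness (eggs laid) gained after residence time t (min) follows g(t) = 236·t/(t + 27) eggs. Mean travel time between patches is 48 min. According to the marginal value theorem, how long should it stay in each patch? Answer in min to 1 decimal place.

36.0 min

Optimal t* satisfies g'(t*) = g(t*)/(T + t*).
g'(t) = 236·27/(t + 27)². Setting 236·27/(t+27)² = 236t/[(t+27)(48+t)] gives 27(48+t) = t(t+27), so t² = 27×48 = 1296.
t* = √1296 = 36 min.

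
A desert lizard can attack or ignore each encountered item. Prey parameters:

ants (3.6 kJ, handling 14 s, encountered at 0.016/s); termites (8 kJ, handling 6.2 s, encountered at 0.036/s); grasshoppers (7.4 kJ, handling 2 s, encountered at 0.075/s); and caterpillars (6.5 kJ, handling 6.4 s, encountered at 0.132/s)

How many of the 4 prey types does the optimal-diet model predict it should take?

3

E/h in descending order: grasshoppers 3.7, termites 1.29, caterpillars 1.02, ants 0.257 kJ/s. The optimal diet is the largest prefix of this list for which every included type satisfies E_i/h_i > R on the types above it.
Rate on top 1: 0.4826. termites: 1.29 > 0.4826 → include.
Rate on top 2: 0.6139. caterpillars: 1.02 > 0.6139 → include.
Rate on top 3: 0.7669. ants: 0.257 < 0.7669 → exclude; stop.
Optimal diet: grasshoppers, termites, caterpillars — 3 of 4 types.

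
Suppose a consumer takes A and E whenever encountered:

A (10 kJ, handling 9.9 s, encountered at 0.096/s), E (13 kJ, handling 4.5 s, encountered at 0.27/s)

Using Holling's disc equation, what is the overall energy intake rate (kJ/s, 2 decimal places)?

Energy encountered per unit search time: 0.096×10 + 0.27×13 = 4.47 kJ/s.
Handling time per unit search time: 0.096×9.9 + 0.27×4.5 = 2.165.
Rate = 4.47/(1 + 2.165) = 1.412 kJ/s.

1.41 kJ/s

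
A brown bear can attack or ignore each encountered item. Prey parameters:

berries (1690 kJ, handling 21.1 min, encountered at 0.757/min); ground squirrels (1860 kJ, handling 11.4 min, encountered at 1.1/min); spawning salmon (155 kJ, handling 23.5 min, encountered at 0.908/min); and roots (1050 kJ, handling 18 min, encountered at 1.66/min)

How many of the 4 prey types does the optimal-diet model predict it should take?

1

E/h in descending order: ground squirrels 163, berries 80.1, roots 58.3, spawning salmon 6.6 kJ/min. The optimal diet is the largest prefix of this list for which every included type satisfies E_i/h_i > R on the types above it.
Rate on top 1: 151.1. berries: 80.1 < 151.1 → exclude; stop.
Optimal diet: ground squirrels — 1 of 4 types.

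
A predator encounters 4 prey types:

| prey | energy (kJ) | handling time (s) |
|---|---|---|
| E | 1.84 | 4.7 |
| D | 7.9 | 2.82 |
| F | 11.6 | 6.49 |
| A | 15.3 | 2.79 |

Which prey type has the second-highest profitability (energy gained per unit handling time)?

Profitability E/h (kJ/s): E = 1.84/4.7 = 0.391, D = 7.9/2.82 = 2.8, F = 11.6/6.49 = 1.79, A = 15.3/2.79 = 5.48.
Ranked: A > D > F > E.

D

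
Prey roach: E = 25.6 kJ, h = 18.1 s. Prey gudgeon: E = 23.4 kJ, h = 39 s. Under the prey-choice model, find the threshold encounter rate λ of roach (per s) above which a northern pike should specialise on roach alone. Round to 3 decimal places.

The zero-one rule: include gudgeon iff E₂/h₂ > λE₁/(1+λh₁). Equality gives the switch point.
λE₁h₂ = E₂ + λE₂h₁ ⇒ λ = E₂/(E₁h₂ − E₂h₁) = 23.4/(998.4 − 423.5) = 0.04071 per s.

0.041 per s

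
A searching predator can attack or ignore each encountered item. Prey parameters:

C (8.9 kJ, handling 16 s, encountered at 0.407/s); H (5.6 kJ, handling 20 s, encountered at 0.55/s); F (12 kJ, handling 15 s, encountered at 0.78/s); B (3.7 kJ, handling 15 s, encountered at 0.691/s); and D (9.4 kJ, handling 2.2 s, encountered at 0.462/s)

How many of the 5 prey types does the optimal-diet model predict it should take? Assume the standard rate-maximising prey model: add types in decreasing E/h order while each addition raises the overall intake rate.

E/h in descending order: D 4.27, F 0.8, C 0.556, H 0.28, B 0.247 kJ/s. The optimal diet is the largest prefix of this list for which every included type satisfies E_i/h_i > R on the types above it.
Rate on top 1: 2.154. F: 0.8 < 2.154 → exclude; stop.
Optimal diet: D — 1 of 5 types.

1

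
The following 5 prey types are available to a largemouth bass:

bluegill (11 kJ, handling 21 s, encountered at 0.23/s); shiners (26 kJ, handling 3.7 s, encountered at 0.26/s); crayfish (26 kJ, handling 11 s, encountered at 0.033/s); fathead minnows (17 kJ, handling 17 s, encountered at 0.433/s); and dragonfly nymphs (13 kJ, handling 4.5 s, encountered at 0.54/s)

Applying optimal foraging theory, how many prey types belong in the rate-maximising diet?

1

Profitabilities (E/h, kJ/s): shiners 7.03, dragonfly nymphs 2.89, crayfish 2.36, fathead minnows 1, bluegill 0.524. Add prey in this order while the next type's profitability exceeds the intake rate on those already taken.
Rate on top 1: 3.445. dragonfly nymphs: 2.89 < 3.445 → exclude; stop.
Optimal diet: shiners — 1 of 5 types.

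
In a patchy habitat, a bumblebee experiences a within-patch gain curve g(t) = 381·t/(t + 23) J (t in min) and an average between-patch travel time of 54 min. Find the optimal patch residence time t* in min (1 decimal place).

Optimal t* satisfies g'(t*) = g(t*)/(T + t*).
g'(t) = 381·23/(t + 23)². Setting 381·23/(t+23)² = 381t/[(t+23)(54+t)] gives 23(54+t) = t(t+23), so t² = 23×54 = 1242.
t* = √1242 = 35.24 min.

35.2 min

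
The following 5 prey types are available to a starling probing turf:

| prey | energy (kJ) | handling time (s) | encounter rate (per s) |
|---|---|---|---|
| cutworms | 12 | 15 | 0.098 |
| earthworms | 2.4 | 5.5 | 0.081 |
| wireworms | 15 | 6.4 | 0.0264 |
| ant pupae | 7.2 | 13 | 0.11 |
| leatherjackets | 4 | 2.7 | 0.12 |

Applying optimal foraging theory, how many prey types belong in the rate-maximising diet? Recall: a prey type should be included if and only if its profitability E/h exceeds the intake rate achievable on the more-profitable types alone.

Profitabilities (E/h, kJ/s): wireworms 2.34, leatherjackets 1.48, cutworms 0.8, ant pupae 0.554, earthworms 0.436. Add prey in this order while the next type's profitability exceeds the intake rate on those already taken.
Rate on top 1: 0.3388. leatherjackets: 1.48 > 0.3388 → include.
Rate on top 2: 0.5868. cutworms: 0.8 > 0.5868 → include.
Rate on top 3: 0.6926. ant pupae: 0.554 < 0.6926 → exclude; stop.
Optimal diet: wireworms, leatherjackets, cutworms — 3 of 5 types.

3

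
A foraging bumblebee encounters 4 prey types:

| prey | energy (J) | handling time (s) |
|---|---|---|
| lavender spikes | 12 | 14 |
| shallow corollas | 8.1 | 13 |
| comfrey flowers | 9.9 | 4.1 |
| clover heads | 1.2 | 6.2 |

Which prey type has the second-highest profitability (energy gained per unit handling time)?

lavender spikes

In descending order of E/h:
comfrey flowers: 9.9/4.1 = 2.41 J/s
lavender spikes: 12/14 = 0.857 J/s
shallow corollas: 8.1/13 = 0.623 J/s
clover heads: 1.2/6.2 = 0.194 J/s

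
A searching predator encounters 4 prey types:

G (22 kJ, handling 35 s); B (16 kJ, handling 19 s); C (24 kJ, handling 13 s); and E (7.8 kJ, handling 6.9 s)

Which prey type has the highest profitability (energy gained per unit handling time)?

In descending order of E/h:
C: 24/13 = 1.85 kJ/s
E: 7.8/6.9 = 1.13 kJ/s
B: 16/19 = 0.842 kJ/s
G: 22/35 = 0.629 kJ/s

C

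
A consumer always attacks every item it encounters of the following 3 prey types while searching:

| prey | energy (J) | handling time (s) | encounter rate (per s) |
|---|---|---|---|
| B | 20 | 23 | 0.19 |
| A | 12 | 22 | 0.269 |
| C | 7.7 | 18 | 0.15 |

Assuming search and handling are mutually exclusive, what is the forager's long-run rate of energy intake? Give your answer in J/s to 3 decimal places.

R = Σλ_iE_i / (1 + Σλ_ih_i)
Numerator: 0.19×20 + 0.269×12 + 0.15×7.7 = 8.183
Denominator: 1 + 0.19×23 + 0.269×22 + 0.15×18 = 13.99
R = 8.183/13.99 = 0.585 J/s

0.585 J/s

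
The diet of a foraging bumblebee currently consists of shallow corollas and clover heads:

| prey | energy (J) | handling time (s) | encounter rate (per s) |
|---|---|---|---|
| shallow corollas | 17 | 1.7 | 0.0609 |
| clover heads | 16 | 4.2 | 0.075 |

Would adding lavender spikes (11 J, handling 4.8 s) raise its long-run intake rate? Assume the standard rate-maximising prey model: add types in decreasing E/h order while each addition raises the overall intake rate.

On shallow corollas and clover heads alone, R = ΣλE/(1+Σλh) = 2.235/1.419 = 1.576 J/s.
lavender spikes: E/h = 11/4.8 = 2.292 J/s.
2.292 > 1.576, so adding lavender spikes raises the average — include it.

Yes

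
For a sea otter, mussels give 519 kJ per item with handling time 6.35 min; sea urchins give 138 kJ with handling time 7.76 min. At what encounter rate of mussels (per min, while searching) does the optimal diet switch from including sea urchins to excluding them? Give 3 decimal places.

Drop sea urchins once their profitability E₂/h₂ falls below the rate achievable on mussels alone: E₂/h₂ = λE₁/(1 + λh₁).
Solve for λ: λE₁h₂ = E₂(1 + λh₁) → λ(E₁h₂ − E₂h₁) = E₂ → λ = E₂/(E₁h₂ − E₂h₁).
λ = 138/(519×7.76 − 138×6.35) = 138/3151 = 0.04379 per min.

0.044 per min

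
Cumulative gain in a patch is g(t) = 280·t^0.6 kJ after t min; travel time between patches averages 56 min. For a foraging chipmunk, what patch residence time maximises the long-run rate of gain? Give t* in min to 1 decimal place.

Optimal t* satisfies g'(t*) = g(t*)/(T + t*).
g'(t) = 0.6·280·t^-0.4. Setting 0.6·280·t^-0.4 = 280·t^0.6/(56+t) gives 0.6(56+t) = t, so 0.40·t = 0.6×56.
t* = 0.6×56/0.40 = 84 min.

84.0 min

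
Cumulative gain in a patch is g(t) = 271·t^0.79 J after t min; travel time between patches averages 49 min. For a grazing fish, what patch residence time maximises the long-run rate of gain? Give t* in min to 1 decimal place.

Maximise g(t)/(T+t): set derivative to zero → g'(t)(T+t) = g(t).
g'(t) = 0.79·271·t^-0.21. Setting 0.79·271·t^-0.21 = 271·t^0.79/(49+t) gives 0.79(49+t) = t, so 0.21·t = 0.79×49.
t* = 0.79×49/0.21 = 184.3 min.

184.3 min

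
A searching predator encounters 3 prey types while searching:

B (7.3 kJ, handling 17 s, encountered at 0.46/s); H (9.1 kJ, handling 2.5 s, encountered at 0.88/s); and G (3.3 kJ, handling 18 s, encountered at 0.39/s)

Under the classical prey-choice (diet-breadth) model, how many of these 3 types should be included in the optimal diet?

1

Profitabilities (E/h, kJ/s): H 3.64, B 0.429, G 0.183. Add prey in this order while the next type's profitability exceeds the intake rate on those already taken.
Rate on top 1: 2.502. B: 0.429 < 2.502 → exclude; stop.
Optimal diet: H — 1 of 3 types.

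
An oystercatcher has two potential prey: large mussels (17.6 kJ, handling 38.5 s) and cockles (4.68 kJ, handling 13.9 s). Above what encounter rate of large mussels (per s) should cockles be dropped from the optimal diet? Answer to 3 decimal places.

The zero-one rule: include cockles iff E₂/h₂ > λE₁/(1+λh₁). Equality gives the switch point.
λE₁h₂ = E₂ + λE₂h₁ ⇒ λ = E₂/(E₁h₂ − E₂h₁) = 4.68/(244.6 − 180.2) = 0.0726 per s.

0.073 per s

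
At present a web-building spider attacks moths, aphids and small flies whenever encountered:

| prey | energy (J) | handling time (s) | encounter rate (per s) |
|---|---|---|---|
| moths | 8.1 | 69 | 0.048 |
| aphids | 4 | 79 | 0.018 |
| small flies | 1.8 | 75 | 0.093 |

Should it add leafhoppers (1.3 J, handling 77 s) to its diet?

No

Intake rate on the current diet: R = (0.048×8.1 + 0.018×4 + 0.093×1.8) / (1 + 0.048×69 + 0.018×79 + 0.093×75) = 0.6282/12.71 = 0.04943 J/s.
leafhoppers: E/h = 1.3/77 = 0.01688 J/s.
Since 0.01688 < R, time spent handling leafhoppers is better spent searching.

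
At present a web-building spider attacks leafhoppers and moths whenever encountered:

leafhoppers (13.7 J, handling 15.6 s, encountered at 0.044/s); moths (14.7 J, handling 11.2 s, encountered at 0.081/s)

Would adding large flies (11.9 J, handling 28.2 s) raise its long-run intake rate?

No

Current rate: (0.044×13.7 + 0.081×14.7)/(1 + 0.044×15.6 + 0.081×11.2) = 0.6915 J/s.
large flies: E/h = 11.9/28.2 = 0.422 J/s.
0.422 < 0.6915, so adding large flies would lower the average — exclude it.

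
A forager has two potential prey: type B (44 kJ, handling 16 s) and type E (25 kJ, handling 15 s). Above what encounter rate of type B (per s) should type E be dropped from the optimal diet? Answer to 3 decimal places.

Drop type E once their profitability E₂/h₂ falls below the rate achievable on type B alone: E₂/h₂ = λE₁/(1 + λh₁).
Solve for λ: λE₁h₂ = E₂(1 + λh₁) → λ(E₁h₂ − E₂h₁) = E₂ → λ = E₂/(E₁h₂ − E₂h₁).
λ = 25/(44×15 − 25×16) = 25/260 = 0.09615 per s.

0.096 per s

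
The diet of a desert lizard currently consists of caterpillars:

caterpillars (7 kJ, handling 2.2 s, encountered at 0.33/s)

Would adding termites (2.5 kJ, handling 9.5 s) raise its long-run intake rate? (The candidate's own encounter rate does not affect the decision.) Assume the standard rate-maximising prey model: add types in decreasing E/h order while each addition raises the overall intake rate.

No

Current rate: (0.33×7)/(1 + 0.33×2.2) = 1.338 kJ/s.
Profitability of termites: 2.5/9.5 = 0.2632 kJ/s.
Since 0.2632 < R, time spent handling termites is better spent searching.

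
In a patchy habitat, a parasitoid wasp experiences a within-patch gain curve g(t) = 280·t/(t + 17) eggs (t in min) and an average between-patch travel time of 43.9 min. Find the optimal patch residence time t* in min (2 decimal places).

Maximise g(t)/(T+t): set derivative to zero → g'(t)(T+t) = g(t).
g'(t) = 280·17/(t + 17)². Setting 280·17/(t+17)² = 280t/[(t+17)(43.9+t)] gives 17(43.9+t) = t(t+17), so t² = 17×43.9 = 746.3.
t* = √746.3 = 27.32 min.

27.32 min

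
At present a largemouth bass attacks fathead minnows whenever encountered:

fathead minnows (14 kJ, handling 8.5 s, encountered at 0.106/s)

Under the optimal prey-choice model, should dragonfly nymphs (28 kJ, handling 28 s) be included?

Yes

Intake rate on the current diet: R = (0.106×14) / (1 + 0.106×8.5) = 1.484/1.901 = 0.7806 kJ/s.
Profitability of dragonfly nymphs: 28/28 = 1 kJ/s.
1 > 0.7806, so adding dragonfly nymphs raises the average — include it.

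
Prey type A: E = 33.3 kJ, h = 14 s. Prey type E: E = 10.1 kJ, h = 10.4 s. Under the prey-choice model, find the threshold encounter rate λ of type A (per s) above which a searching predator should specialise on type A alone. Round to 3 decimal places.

0.049 per s

At the threshold, the rate on type A alone equals the profitability of type E: λ·33.3/(1 + λ·14) = 10.1/10.4 = 0.9712.
Rearranging, λ(33.3 − 0.9712×14) = 0.9712, so λ = 0.9712/19.7 = 0.04929 per s.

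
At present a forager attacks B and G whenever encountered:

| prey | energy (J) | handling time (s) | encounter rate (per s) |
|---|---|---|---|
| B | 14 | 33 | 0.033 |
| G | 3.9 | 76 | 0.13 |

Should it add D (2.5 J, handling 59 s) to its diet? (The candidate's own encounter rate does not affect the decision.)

On B and G alone, R = ΣλE/(1+Σλh) = 0.969/11.97 = 0.08096 J/s.
D: E/h = 2.5/59 = 0.04237 J/s.
Since 0.04237 < R, time spent handling D is better spent searching.

No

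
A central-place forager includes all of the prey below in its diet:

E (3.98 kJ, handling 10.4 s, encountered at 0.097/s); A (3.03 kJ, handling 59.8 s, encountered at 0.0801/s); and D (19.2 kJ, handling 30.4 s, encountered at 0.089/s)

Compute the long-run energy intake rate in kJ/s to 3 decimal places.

R = (0.097×3.98 + 0.0801×3.03 + 0.089×19.2) / (1 + 0.097×10.4 + 0.0801×59.8 + 0.089×30.4) = 2.338/9.504 = 0.2459 kJ/s.

0.246 kJ/s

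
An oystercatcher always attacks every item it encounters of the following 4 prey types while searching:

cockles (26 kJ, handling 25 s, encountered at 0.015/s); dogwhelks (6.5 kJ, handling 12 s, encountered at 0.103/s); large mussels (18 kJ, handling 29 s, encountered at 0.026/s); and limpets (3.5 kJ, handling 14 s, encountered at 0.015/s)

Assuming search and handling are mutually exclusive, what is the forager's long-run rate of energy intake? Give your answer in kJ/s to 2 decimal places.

0.44 kJ/s

R = Σλ_iE_i / (1 + Σλ_ih_i)
Numerator: 0.015×26 + 0.103×6.5 + 0.026×18 + 0.015×3.5 = 1.58
Denominator: 1 + 0.015×25 + 0.103×12 + 0.026×29 + 0.015×14 = 3.575
R = 1.58/3.575 = 0.442 kJ/s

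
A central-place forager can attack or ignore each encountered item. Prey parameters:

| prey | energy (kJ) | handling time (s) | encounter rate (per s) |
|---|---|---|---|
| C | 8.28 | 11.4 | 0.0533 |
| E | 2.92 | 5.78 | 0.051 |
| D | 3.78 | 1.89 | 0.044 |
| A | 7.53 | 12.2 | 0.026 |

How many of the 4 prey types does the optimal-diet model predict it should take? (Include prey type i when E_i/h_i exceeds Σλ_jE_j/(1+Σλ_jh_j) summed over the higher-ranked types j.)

Profitabilities (E/h, kJ/s): D 2, C 0.726, A 0.617, E 0.505. Add prey in this order while the next type's profitability exceeds the intake rate on those already taken.
Rate on top 1: 0.1536. C: 0.726 > 0.1536 → include.
Rate on top 2: 0.3594. A: 0.617 > 0.3594 → include.
Rate on top 3: 0.4001. E: 0.505 > 0.4001 → include.
Optimal diet: D, C, A, E — 4 of 4 types.

4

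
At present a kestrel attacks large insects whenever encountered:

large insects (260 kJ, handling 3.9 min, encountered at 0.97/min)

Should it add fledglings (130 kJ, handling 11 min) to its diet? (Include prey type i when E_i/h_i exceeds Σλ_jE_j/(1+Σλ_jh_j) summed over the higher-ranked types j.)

Current rate: (0.97×260)/(1 + 0.97×3.9) = 52.73 kJ/min.
fledglings: E/h = 130/11 = 11.82 kJ/min.
11.82 < 52.73, so adding fledglings would lower the average — exclude it.

No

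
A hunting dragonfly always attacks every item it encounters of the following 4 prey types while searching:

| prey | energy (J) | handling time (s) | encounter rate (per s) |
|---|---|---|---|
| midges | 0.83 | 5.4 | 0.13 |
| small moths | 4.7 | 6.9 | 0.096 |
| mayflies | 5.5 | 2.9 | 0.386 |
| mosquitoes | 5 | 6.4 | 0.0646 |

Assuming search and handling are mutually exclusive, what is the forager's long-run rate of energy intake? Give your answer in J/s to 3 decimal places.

Energy encountered per unit search time: 0.13×0.83 + 0.096×4.7 + 0.386×5.5 + 0.0646×5 = 3.005 J/s.
Handling time per unit search time: 0.13×5.4 + 0.096×6.9 + 0.386×2.9 + 0.0646×6.4 = 2.897.
Rate = 3.005/(1 + 2.897) = 0.7711 J/s.

0.771 J/s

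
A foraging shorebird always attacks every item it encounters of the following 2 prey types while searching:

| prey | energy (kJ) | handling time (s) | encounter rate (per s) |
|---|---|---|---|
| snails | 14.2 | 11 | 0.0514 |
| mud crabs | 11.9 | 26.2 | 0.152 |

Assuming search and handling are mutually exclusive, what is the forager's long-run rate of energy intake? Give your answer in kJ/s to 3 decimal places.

Energy encountered per unit search time: 0.0514×14.2 + 0.152×11.9 = 2.539 kJ/s.
Handling time per unit search time: 0.0514×11 + 0.152×26.2 = 4.548.
Rate = 2.539/(1 + 4.548) = 0.4576 kJ/s.

0.458 kJ/s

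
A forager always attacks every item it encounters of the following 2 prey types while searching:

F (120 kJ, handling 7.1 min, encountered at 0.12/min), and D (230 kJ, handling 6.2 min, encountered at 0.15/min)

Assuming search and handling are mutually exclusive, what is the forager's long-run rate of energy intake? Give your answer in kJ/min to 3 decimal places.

R = Σλ_iE_i / (1 + Σλ_ih_i)
Numerator: 0.12×120 + 0.15×230 = 48.9
Denominator: 1 + 0.12×7.1 + 0.15×6.2 = 2.782
R = 48.9/2.782 = 17.58 kJ/min

17.577 kJ/min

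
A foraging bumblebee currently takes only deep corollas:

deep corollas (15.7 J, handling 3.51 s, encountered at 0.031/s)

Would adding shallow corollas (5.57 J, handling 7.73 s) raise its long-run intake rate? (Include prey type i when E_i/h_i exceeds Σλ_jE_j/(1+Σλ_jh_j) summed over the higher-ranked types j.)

Yes

Current rate: (0.031×15.7)/(1 + 0.031×3.51) = 0.4389 J/s.
Profitability of shallow corollas: 5.57/7.73 = 0.7206 J/s.
Since 0.7206 > R, including shallow corollas increases the long-run rate.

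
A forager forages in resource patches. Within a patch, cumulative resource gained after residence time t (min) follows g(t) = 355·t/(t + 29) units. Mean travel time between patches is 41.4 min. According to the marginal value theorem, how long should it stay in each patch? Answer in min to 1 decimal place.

34.6 min

Optimal t* satisfies g'(t*) = g(t*)/(T + t*).
g'(t) = 355·29/(t + 29)². Setting 355·29/(t+29)² = 355t/[(t+29)(41.4+t)] gives 29(41.4+t) = t(t+29), so t² = 29×41.4 = 1201.
t* = √1201 = 34.65 min.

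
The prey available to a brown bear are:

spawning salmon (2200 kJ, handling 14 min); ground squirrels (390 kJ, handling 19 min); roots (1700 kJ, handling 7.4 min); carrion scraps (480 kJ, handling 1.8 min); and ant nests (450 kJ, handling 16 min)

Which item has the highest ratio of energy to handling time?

carrion scraps

Profitability E/h (kJ/min): spawning salmon = 2200/14 = 157, ground squirrels = 390/19 = 20.5, roots = 1700/7.4 = 230, carrion scraps = 480/1.8 = 267, ant nests = 450/16 = 28.1.
Ranked: carrion scraps > roots > spawning salmon > ant nests > ground squirrels.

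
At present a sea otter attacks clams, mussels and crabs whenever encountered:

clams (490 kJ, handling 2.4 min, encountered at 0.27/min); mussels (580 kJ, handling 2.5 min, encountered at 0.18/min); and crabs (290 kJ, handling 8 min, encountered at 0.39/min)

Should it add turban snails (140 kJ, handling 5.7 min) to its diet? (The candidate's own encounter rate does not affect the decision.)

No

Intake rate on the current diet: R = (0.27×490 + 0.18×580 + 0.39×290) / (1 + 0.27×2.4 + 0.18×2.5 + 0.39×8) = 349.8/5.218 = 67.04 kJ/min.
Profitability of turban snails: 140/5.7 = 24.56 kJ/min.
Since 24.56 < R, time spent handling turban snails is better spent searching.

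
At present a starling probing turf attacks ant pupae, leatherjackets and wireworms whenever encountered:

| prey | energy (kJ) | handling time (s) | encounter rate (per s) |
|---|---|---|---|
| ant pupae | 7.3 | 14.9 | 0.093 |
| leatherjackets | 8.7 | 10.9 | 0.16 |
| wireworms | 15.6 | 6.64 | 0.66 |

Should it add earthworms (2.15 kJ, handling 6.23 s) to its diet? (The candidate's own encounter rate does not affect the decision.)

Current rate: (0.093×7.3 + 0.16×8.7 + 0.66×15.6)/(1 + 0.093×14.9 + 0.16×10.9 + 0.66×6.64) = 1.453 kJ/s.
earthworms: E/h = 2.15/6.23 = 0.3451 kJ/s.
Since 0.3451 < R, time spent handling earthworms is better spent searching.

No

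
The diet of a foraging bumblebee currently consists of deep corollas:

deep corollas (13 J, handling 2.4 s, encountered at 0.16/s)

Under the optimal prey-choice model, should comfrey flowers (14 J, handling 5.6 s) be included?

Yes

Intake rate on the current diet: R = (0.16×13) / (1 + 0.16×2.4) = 2.08/1.384 = 1.503 J/s.
comfrey flowers: E/h = 14/5.6 = 2.5 J/s.
2.5 > 1.503, so adding comfrey flowers raises the average — include it.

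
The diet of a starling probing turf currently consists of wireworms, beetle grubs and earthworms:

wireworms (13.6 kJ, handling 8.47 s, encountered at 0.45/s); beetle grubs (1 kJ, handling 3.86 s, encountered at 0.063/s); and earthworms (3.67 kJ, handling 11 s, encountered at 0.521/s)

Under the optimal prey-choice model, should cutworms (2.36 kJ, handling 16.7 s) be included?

No

Intake rate on the current diet: R = (0.45×13.6 + 0.063×1 + 0.521×3.67) / (1 + 0.45×8.47 + 0.063×3.86 + 0.521×11) = 8.095/10.79 = 0.7505 kJ/s.
Profitability of cutworms: 2.36/16.7 = 0.1413 kJ/s.
Since 0.1413 < R, time spent handling cutworms is better spent searching.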